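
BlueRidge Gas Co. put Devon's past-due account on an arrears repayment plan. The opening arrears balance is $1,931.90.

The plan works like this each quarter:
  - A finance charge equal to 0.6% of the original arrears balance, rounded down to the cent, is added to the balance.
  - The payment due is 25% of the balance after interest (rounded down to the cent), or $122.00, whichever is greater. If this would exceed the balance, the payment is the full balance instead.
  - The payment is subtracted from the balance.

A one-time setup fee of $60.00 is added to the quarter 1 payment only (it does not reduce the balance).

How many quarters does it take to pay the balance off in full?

Quarter 1: opening $1,931.90; interest $11.59 → $1,943.49; payment $485.87 (+ $60.00 fee); balance $1,457.62
Quarter 2: opening $1,457.62; interest $11.59 → $1,469.21; payment $367.30; balance $1,101.91
Quarter 3: opening $1,101.91; interest $11.59 → $1,113.50; payment $278.37; balance $835.13
Quarter 4: opening $835.13; interest $11.59 → $846.72; payment $211.68; balance $635.04
Quarter 5: opening $635.04; interest $11.59 → $646.63; payment $161.65; balance $484.98
Quarter 6: opening $484.98; interest $11.59 → $496.57; payment $124.14; balance $372.43
Quarter 7: opening $372.43; interest $11.59 → $384.02; payment $122.00; balance $262.02
Quarter 8: opening $262.02; interest $11.59 → $273.61; payment $122.00; balance $151.61
Quarter 9: opening $151.61; interest $11.59 → $163.20; payment $122.00; balance $41.20
Quarter 10: opening $41.20; interest $11.59 → $52.79; payment $52.79; balance $0.00
Balance reaches $0.00 in quarter 10.

10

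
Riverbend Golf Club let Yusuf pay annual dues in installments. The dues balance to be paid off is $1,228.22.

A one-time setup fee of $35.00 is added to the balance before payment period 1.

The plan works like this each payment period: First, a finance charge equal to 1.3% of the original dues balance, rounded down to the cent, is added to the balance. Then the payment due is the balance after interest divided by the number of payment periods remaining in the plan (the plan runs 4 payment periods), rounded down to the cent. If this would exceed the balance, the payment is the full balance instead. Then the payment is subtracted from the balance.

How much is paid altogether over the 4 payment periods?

Payment period 1: $1,263.22 +$15.96 interest = $1,279.18; pay $319.79 → $959.39
Payment period 2: $959.39 +$15.96 interest = $975.35; pay $325.11 → $650.24
Payment period 3: $650.24 +$15.96 interest = $666.20; pay $333.10 → $333.10
Payment period 4: $333.10 +$15.96 interest = $349.06; pay $349.06 → $0.00
Total paid: $1,327.06

$1,327.06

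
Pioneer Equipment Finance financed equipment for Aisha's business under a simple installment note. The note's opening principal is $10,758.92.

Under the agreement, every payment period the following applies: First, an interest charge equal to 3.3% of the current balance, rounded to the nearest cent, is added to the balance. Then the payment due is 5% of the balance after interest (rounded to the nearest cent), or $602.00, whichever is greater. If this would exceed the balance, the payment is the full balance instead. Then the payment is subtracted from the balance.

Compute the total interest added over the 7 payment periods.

Payment period 1: $10,758.92 +$355.04 interest = $11,113.96; pay $602.00 → $10,511.96
Payment period 2: $10,511.96 +$346.89 interest = $10,858.85; pay $602.00 → $10,256.85
Payment period 3: $10,256.85 +$338.48 interest = $10,595.33; pay $602.00 → $9,993.33
Payment period 4: $9,993.33 +$329.78 interest = $10,323.11; pay $602.00 → $9,721.11
Payment period 5: $9,721.11 +$320.80 interest = $10,041.91; pay $602.00 → $9,439.91
Payment period 6: $9,439.91 +$311.52 interest = $9,751.43; pay $602.00 → $9,149.43
Payment period 7: $9,149.43 +$301.93 interest = $9,451.36; pay $602.00 → $8,849.36
Total interest: $355.04 + $346.89 + $338.48 + $329.78 + $320.80 + $311.52 + $301.93 = $2,304.44

$2,304.44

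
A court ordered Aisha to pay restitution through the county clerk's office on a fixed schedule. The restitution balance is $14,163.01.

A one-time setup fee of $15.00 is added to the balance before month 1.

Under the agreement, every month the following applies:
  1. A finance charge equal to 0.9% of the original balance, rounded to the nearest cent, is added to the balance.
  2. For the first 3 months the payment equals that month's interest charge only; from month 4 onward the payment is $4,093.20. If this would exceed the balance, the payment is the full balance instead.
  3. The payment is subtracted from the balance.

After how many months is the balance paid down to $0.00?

Month 1: $14,178.01 +$127.47 interest = $14,305.48; pay $127.47 → $14,178.01
Month 2: $14,178.01 +$127.47 interest = $14,305.48; pay $127.47 → $14,178.01
Month 3: $14,178.01 +$127.47 interest = $14,305.48; pay $127.47 → $14,178.01
Month 4: $14,178.01 +$127.47 interest = $14,305.48; pay $4,093.20 → $10,212.28
Month 5: $10,212.28 +$127.47 interest = $10,339.75; pay $4,093.20 → $6,246.55
Month 6: $6,246.55 +$127.47 interest = $6,374.02; pay $4,093.20 → $2,280.82
Month 7: $2,280.82 +$127.47 interest = $2,408.29; pay $2,408.29 → $0.00
Balance reaches $0.00 in month 7.

7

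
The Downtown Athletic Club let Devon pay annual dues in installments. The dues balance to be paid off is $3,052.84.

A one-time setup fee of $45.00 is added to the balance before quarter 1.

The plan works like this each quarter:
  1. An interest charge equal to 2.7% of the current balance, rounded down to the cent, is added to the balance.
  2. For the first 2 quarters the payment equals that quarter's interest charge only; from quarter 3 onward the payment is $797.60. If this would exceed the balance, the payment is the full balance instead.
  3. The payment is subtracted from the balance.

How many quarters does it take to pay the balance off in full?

Quarter 1: opening $3,097.84; interest $83.64 → $3,181.48; payment $83.64; balance $3,097.84
Quarter 2: opening $3,097.84; interest $83.64 → $3,181.48; payment $83.64; balance $3,097.84
Quarter 3: opening $3,097.84; interest $83.64 → $3,181.48; payment $797.60; balance $2,383.88
Quarter 4: opening $2,383.88; interest $64.36 → $2,448.24; payment $797.60; balance $1,650.64
Quarter 5: opening $1,650.64; interest $44.56 → $1,695.20; payment $797.60; balance $897.60
Quarter 6: opening $897.60; interest $24.23 → $921.83; payment $797.60; balance $124.23
Quarter 7: opening $124.23; interest $3.35 → $127.58; payment $127.58; balance $0.00
Balance reaches $0.00 in quarter 7.

7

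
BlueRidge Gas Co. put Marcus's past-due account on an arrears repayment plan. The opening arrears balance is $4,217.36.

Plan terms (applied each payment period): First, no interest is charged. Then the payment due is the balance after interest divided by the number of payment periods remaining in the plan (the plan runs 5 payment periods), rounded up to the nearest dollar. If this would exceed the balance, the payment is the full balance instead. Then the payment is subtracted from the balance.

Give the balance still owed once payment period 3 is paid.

Payment period 1: $4,217.36 − $844.00 → $3,373.36
Payment period 2: $3,373.36 − $844.00 → $2,529.36
Payment period 3: $2,529.36 − $844.00 → $1,685.36

$1,685.36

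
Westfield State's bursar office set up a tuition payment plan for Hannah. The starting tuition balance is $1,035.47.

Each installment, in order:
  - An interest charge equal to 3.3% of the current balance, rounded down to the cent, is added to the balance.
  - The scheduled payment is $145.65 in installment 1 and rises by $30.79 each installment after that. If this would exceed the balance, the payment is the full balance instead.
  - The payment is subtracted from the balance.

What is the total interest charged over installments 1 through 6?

# | Opening | Interest | Payment | End bal
1 | $1,035.47 | $34.17 | $145.65 | $923.99
2 | $923.99 | $30.49 | $176.44 | $778.04
3 | $778.04 | $25.67 | $207.23 | $596.48
4 | $596.48 | $19.68 | $238.02 | $378.14
5 | $378.14 | $12.47 | $268.81 | $121.80
6 | $121.80 | $4.01 | $125.81 | $0.00
Total interest: $34.17 + $30.49 + $25.67 + $19.68 + $12.47 + $4.01 = $126.49

$126.49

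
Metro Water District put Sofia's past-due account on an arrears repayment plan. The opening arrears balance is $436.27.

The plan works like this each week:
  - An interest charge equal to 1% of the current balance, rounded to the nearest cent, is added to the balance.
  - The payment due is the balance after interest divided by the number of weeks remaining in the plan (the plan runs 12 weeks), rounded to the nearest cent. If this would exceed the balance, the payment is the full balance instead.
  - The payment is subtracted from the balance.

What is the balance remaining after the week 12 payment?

Week 1: opening $436.27; interest $4.36 → $440.63; payment $36.72; balance $403.91
Week 2: opening $403.91; interest $4.04 → $407.95; payment $37.09; balance $370.86
Week 3: opening $370.86; interest $3.71 → $374.57; payment $37.46; balance $337.11
Week 4: opening $337.11; interest $3.37 → $340.48; payment $37.83; balance $302.65
Week 5: opening $302.65; interest $3.03 → $305.68; payment $38.21; balance $267.47
Week 6: opening $267.47; interest $2.67 → $270.14; payment $38.59; balance $231.55
Week 7: opening $231.55; interest $2.32 → $233.87; payment $38.98; balance $194.89
Week 8: opening $194.89; interest $1.95 → $196.84; payment $39.37; balance $157.47
Week 9: opening $157.47; interest $1.57 → $159.04; payment $39.76; balance $119.28
Week 10: opening $119.28; interest $1.19 → $120.47; payment $40.16; balance $80.31
Week 11: opening $80.31; interest $0.80 → $81.11; payment $40.56; balance $40.55
Week 12: opening $40.55; interest $0.41 → $40.96; payment $40.96; balance $0.00

$0.00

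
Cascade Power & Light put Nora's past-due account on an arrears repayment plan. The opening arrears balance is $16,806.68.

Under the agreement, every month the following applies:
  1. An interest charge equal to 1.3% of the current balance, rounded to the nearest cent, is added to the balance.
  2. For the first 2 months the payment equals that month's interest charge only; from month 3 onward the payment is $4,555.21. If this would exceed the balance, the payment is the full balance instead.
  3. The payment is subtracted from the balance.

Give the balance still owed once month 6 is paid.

Month 1: opening $16,806.68; interest $218.49 → $17,025.17; payment $218.49; balance $16,806.68
Month 2: opening $16,806.68; interest $218.49 → $17,025.17; payment $218.49; balance $16,806.68
Month 3: opening $16,806.68; interest $218.49 → $17,025.17; payment $4,555.21; balance $12,469.96
Month 4: opening $12,469.96; interest $162.11 → $12,632.07; payment $4,555.21; balance $8,076.86
Month 5: opening $8,076.86; interest $105.00 → $8,181.86; payment $4,555.21; balance $3,626.65
Month 6: opening $3,626.65; interest $47.15 → $3,673.80; payment $3,673.80; balance $0.00

$0.00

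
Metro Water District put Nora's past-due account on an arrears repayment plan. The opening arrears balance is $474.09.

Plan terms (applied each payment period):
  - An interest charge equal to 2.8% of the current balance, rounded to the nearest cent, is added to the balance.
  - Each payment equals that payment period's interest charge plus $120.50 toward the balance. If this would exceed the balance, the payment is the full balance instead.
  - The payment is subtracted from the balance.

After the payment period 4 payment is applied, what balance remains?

# | Opening | Interest | Payment | End bal
1 | $474.09 | $13.27 | $133.77 | $353.59
2 | $353.59 | $9.90 | $130.40 | $233.09
3 | $233.09 | $6.53 | $127.03 | $112.59
4 | $112.59 | $3.15 | $115.74 | $0.00

$0.00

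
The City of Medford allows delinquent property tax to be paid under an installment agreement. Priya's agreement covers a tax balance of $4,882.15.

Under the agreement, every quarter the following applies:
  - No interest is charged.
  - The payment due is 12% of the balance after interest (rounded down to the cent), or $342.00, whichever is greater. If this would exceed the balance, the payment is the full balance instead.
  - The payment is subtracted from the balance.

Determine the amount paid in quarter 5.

Quarter 1: $4,882.15 − $585.85 → $4,296.30
Quarter 2: $4,296.30 − $515.55 → $3,780.75
Quarter 3: $3,780.75 − $453.69 → $3,327.06
Quarter 4: $3,327.06 − $399.24 → $2,927.82
Quarter 5: $2,927.82 − $351.33 → $2,576.49

$351.33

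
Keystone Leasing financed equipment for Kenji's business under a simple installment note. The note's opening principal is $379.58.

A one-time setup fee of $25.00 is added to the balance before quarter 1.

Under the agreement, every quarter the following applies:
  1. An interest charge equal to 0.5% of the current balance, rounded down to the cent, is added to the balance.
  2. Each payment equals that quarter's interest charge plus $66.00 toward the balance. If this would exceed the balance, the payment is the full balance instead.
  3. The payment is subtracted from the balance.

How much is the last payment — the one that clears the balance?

$8.62

Quarter 1: opening $404.58; interest $2.02 → $406.60; payment $68.02; balance $338.58
Quarter 2: opening $338.58; interest $1.69 → $340.27; payment $67.69; balance $272.58
Quarter 3: opening $272.58; interest $1.36 → $273.94; payment $67.36; balance $206.58
Quarter 4: opening $206.58; interest $1.03 → $207.61; payment $67.03; balance $140.58
Quarter 5: opening $140.58; interest $0.70 → $141.28; payment $66.70; balance $74.58
Quarter 6: opening $74.58; interest $0.37 → $74.95; payment $66.37; balance $8.58
Quarter 7: opening $8.58; interest $0.04 → $8.62; payment $8.62; balance $0.00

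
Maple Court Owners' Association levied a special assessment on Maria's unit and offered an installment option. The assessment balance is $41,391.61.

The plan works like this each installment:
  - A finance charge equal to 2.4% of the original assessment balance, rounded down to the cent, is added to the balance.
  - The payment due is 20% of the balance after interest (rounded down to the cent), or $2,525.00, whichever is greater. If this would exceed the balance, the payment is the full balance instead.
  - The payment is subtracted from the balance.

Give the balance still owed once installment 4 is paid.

Installment 1: $41,391.61 +$993.39 interest = $42,385.00; pay $8,477.00 → $33,908.00
Installment 2: $33,908.00 +$993.39 interest = $34,901.39; pay $6,980.27 → $27,921.12
Installment 3: $27,921.12 +$993.39 interest = $28,914.51; pay $5,782.90 → $23,131.61
Installment 4: $23,131.61 +$993.39 interest = $24,125.00; pay $4,825.00 → $19,300.00

$19,300.00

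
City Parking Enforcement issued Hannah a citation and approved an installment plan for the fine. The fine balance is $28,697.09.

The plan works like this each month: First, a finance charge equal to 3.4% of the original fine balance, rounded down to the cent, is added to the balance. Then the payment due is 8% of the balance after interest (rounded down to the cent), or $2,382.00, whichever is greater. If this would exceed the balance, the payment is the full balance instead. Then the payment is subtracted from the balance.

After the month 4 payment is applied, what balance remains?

Month 1: $28,697.09 +$975.70 interest = $29,672.79; pay $2,382.00 → $27,290.79
Month 2: $27,290.79 +$975.70 interest = $28,266.49; pay $2,382.00 → $25,884.49
Month 3: $25,884.49 +$975.70 interest = $26,860.19; pay $2,382.00 → $24,478.19
Month 4: $24,478.19 +$975.70 interest = $25,453.89; pay $2,382.00 → $23,071.89

$23,071.89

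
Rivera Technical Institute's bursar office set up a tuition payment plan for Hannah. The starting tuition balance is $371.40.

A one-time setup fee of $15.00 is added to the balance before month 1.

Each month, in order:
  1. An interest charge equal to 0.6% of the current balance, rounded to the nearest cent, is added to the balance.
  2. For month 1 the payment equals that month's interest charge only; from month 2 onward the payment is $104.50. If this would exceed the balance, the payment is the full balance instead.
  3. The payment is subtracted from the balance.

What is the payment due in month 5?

Month 1: $386.40 +$2.32 interest = $388.72; pay $2.32 → $386.40
Month 2: $386.40 +$2.32 interest = $388.72; pay $104.50 → $284.22
Month 3: $284.22 +$1.71 interest = $285.93; pay $104.50 → $181.43
Month 4: $181.43 +$1.09 interest = $182.52; pay $104.50 → $78.02
Month 5: $78.02 +$0.47 interest = $78.49; pay $78.49 → $0.00

$78.49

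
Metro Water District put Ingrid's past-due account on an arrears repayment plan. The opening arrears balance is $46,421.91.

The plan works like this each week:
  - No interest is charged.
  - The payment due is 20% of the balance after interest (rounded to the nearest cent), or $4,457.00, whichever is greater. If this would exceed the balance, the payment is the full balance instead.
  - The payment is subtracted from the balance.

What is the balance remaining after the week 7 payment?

Week 1: $46,421.91 − $9,284.38 → $37,137.53
Week 2: $37,137.53 − $7,427.51 → $29,710.02
Week 3: $29,710.02 − $5,942.00 → $23,768.02
Week 4: $23,768.02 − $4,753.60 → $19,014.42
Week 5: $19,014.42 − $4,457.00 → $14,557.42
Week 6: $14,557.42 − $4,457.00 → $10,100.42
Week 7: $10,100.42 − $4,457.00 → $5,643.42

$5,643.42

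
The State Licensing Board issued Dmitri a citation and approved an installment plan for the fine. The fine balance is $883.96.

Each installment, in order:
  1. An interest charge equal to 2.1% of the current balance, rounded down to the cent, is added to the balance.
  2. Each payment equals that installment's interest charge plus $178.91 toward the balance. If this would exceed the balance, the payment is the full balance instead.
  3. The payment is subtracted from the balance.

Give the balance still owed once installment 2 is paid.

Installment 1: opening $883.96; interest $18.56 → $902.52; payment $197.47; balance $705.05
Installment 2: opening $705.05; interest $14.80 → $719.85; payment $193.71; balance $526.14

$526.14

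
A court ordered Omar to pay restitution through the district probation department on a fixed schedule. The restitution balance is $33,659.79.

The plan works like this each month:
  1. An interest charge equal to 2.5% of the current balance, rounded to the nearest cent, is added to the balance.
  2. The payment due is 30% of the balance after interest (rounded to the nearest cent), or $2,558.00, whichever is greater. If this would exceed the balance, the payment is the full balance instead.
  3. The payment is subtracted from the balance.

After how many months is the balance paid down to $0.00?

8

Month 1: $33,659.79 +$841.49 interest = $34,501.28; pay $10,350.38 → $24,150.90
Month 2: $24,150.90 +$603.77 interest = $24,754.67; pay $7,426.40 → $17,328.27
Month 3: $17,328.27 +$433.21 interest = $17,761.48; pay $5,328.44 → $12,433.04
Month 4: $12,433.04 +$310.83 interest = $12,743.87; pay $3,823.16 → $8,920.71
Month 5: $8,920.71 +$223.02 interest = $9,143.73; pay $2,743.12 → $6,400.61
Month 6: $6,400.61 +$160.02 interest = $6,560.63; pay $2,558.00 → $4,002.63
Month 7: $4,002.63 +$100.07 interest = $4,102.70; pay $2,558.00 → $1,544.70
Month 8: $1,544.70 +$38.62 interest = $1,583.32; pay $1,583.32 → $0.00
Balance reaches $0.00 in month 8.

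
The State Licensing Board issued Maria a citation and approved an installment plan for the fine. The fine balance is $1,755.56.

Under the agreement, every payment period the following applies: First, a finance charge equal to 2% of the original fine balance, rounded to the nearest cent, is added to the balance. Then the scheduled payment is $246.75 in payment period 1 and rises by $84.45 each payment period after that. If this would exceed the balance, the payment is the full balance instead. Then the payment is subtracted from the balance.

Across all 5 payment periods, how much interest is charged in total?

$175.55

Payment period 1: opening $1,755.56; interest $35.11 → $1,790.67; payment $246.75; balance $1,543.92
Payment period 2: opening $1,543.92; interest $35.11 → $1,579.03; payment $331.20; balance $1,247.83
Payment period 3: opening $1,247.83; interest $35.11 → $1,282.94; payment $415.65; balance $867.29
Payment period 4: opening $867.29; interest $35.11 → $902.40; payment $500.10; balance $402.30
Payment period 5: opening $402.30; interest $35.11 → $437.41; payment $437.41; balance $0.00
Total interest: $35.11 + $35.11 + $35.11 + $35.11 + $35.11 = $175.55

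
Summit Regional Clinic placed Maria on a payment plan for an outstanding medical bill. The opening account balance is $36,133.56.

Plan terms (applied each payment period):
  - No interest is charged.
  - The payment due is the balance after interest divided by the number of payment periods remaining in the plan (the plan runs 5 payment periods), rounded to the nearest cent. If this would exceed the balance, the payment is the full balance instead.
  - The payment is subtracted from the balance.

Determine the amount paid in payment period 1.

$7,226.71

Payment period 1: opening $36,133.56; payment $7,226.71; balance $28,906.85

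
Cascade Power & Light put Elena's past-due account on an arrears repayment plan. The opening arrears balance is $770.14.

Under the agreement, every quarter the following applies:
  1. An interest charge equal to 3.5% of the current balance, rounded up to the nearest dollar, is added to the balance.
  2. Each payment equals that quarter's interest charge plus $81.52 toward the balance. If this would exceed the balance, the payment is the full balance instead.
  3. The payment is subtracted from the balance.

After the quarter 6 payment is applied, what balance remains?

Quarter 1: $770.14 +$27.00 interest = $797.14; pay $108.52 → $688.62
Quarter 2: $688.62 +$25.00 interest = $713.62; pay $106.52 → $607.10
Quarter 3: $607.10 +$22.00 interest = $629.10; pay $103.52 → $525.58
Quarter 4: $525.58 +$19.00 interest = $544.58; pay $100.52 → $444.06
Quarter 5: $444.06 +$16.00 interest = $460.06; pay $97.52 → $362.54
Quarter 6: $362.54 +$13.00 interest = $375.54; pay $94.52 → $281.02

$281.02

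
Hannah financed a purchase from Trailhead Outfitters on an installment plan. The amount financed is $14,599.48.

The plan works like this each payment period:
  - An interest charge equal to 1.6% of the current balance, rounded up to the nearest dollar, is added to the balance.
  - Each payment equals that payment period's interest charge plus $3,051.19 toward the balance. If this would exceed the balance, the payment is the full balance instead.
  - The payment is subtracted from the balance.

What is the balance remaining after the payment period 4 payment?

Payment period 1: opening $14,599.48; interest $234.00 → $14,833.48; payment $3,285.19; balance $11,548.29
Payment period 2: opening $11,548.29; interest $185.00 → $11,733.29; payment $3,236.19; balance $8,497.10
Payment period 3: opening $8,497.10; interest $136.00 → $8,633.10; payment $3,187.19; balance $5,445.91
Payment period 4: opening $5,445.91; interest $88.00 → $5,533.91; payment $3,139.19; balance $2,394.72

$2,394.72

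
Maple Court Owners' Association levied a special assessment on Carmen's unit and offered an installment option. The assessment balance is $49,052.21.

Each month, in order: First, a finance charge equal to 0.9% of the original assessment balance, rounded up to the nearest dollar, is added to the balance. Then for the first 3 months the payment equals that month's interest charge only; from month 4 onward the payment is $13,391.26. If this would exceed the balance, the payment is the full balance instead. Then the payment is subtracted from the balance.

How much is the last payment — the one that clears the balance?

$10,646.43

Month 1: opening $49,052.21; interest $442.00 → $49,494.21; payment $442.00; balance $49,052.21
Month 2: opening $49,052.21; interest $442.00 → $49,494.21; payment $442.00; balance $49,052.21
Month 3: opening $49,052.21; interest $442.00 → $49,494.21; payment $442.00; balance $49,052.21
Month 4: opening $49,052.21; interest $442.00 → $49,494.21; payment $13,391.26; balance $36,102.95
Month 5: opening $36,102.95; interest $442.00 → $36,544.95; payment $13,391.26; balance $23,153.69
Month 6: opening $23,153.69; interest $442.00 → $23,595.69; payment $13,391.26; balance $10,204.43
Month 7: opening $10,204.43; interest $442.00 → $10,646.43; payment $10,646.43; balance $0.00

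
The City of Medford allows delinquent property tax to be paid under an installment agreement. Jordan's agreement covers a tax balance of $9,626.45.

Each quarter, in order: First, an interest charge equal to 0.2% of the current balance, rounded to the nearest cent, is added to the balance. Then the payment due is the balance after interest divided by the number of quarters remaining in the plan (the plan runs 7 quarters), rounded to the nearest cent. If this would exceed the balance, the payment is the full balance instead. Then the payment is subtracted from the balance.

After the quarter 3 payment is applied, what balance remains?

$5,533.90

# | Opening | Interest | Payment | End bal
1 | $9,626.45 | $19.25 | $1,377.96 | $8,267.74
2 | $8,267.74 | $16.54 | $1,380.71 | $6,903.57
3 | $6,903.57 | $13.81 | $1,383.48 | $5,533.90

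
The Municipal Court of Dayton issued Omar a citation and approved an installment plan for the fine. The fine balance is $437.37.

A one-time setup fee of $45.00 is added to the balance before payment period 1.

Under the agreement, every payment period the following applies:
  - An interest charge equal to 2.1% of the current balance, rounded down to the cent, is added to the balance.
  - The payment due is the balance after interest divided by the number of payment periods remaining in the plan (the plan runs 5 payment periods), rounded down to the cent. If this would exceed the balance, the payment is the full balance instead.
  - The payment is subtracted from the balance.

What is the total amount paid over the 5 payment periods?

# | Opening | Interest | Payment | End bal
1 | $482.37 | $10.12 | $98.49 | $394.00
2 | $394.00 | $8.27 | $100.56 | $301.71
3 | $301.71 | $6.33 | $102.68 | $205.36
4 | $205.36 | $4.31 | $104.83 | $104.84
5 | $104.84 | $2.20 | $107.04 | $0.00
Total paid: $513.60

$513.60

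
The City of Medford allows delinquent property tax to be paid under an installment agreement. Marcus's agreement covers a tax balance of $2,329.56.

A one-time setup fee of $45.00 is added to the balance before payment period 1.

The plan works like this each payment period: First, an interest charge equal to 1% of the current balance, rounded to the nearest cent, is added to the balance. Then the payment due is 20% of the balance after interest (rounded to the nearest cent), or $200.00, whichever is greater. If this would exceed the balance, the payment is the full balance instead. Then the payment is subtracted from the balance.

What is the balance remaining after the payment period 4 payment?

Payment period 1: opening $2,374.56; interest $23.75 → $2,398.31; payment $479.66; balance $1,918.65
Payment period 2: opening $1,918.65; interest $19.19 → $1,937.84; payment $387.57; balance $1,550.27
Payment period 3: opening $1,550.27; interest $15.50 → $1,565.77; payment $313.15; balance $1,252.62
Payment period 4: opening $1,252.62; interest $12.53 → $1,265.15; payment $253.03; balance $1,012.12

$1,012.12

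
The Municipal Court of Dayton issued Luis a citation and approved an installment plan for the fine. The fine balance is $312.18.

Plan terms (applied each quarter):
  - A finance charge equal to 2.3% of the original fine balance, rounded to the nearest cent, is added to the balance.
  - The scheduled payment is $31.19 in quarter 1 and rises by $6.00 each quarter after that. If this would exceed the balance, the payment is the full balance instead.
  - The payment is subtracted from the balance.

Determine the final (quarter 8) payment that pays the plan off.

# | Opening | Interest | Payment | End bal
1 | $312.18 | $7.18 | $31.19 | $288.17
2 | $288.17 | $7.18 | $37.19 | $258.16
3 | $258.16 | $7.18 | $43.19 | $222.15
4 | $222.15 | $7.18 | $49.19 | $180.14
5 | $180.14 | $7.18 | $55.19 | $132.13
6 | $132.13 | $7.18 | $61.19 | $78.12
7 | $78.12 | $7.18 | $67.19 | $18.11
8 | $18.11 | $7.18 | $25.29 | $0.00

$25.29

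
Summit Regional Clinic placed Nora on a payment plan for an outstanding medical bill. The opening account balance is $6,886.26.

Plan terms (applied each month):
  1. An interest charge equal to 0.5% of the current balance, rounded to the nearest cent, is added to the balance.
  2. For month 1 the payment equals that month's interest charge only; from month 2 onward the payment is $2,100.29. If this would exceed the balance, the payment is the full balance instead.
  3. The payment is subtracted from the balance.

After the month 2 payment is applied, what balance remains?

Month 1: opening $6,886.26; interest $34.43 → $6,920.69; payment $34.43; balance $6,886.26
Month 2: opening $6,886.26; interest $34.43 → $6,920.69; payment $2,100.29; balance $4,820.40

$4,820.40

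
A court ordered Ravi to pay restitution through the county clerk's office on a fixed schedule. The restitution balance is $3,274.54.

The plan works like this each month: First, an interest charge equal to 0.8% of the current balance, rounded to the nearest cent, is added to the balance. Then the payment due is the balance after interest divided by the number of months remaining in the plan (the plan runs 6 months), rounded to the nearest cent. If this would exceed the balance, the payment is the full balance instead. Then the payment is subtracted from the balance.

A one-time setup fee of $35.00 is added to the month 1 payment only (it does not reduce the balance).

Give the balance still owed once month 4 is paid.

$1,126.87

Month 1: $3,274.54 +$26.20 interest = $3,300.74; pay $550.12 (+ $35.00 fee) → $2,750.62
Month 2: $2,750.62 +$22.00 interest = $2,772.62; pay $554.52 → $2,218.10
Month 3: $2,218.10 +$17.74 interest = $2,235.84; pay $558.96 → $1,676.88
Month 4: $1,676.88 +$13.42 interest = $1,690.30; pay $563.43 → $1,126.87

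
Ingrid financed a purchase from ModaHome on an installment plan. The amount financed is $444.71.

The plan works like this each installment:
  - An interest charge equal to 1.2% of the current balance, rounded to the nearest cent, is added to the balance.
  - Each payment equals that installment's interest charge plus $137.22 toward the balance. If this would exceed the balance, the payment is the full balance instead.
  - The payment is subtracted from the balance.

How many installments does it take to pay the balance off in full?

4

Installment 1: opening $444.71; interest $5.34 → $450.05; payment $142.56; balance $307.49
Installment 2: opening $307.49; interest $3.69 → $311.18; payment $140.91; balance $170.27
Installment 3: opening $170.27; interest $2.04 → $172.31; payment $139.26; balance $33.05
Installment 4: opening $33.05; interest $0.40 → $33.45; payment $33.45; balance $0.00
Balance reaches $0.00 in installment 4.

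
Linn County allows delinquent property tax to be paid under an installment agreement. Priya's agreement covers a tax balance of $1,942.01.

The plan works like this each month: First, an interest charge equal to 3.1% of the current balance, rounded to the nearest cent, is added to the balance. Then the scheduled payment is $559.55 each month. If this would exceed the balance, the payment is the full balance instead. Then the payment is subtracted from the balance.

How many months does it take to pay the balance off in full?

4

Month 1: $1,942.01 +$60.20 interest = $2,002.21; pay $559.55 → $1,442.66
Month 2: $1,442.66 +$44.72 interest = $1,487.38; pay $559.55 → $927.83
Month 3: $927.83 +$28.76 interest = $956.59; pay $559.55 → $397.04
Month 4: $397.04 +$12.31 interest = $409.35; pay $409.35 → $0.00
Balance reaches $0.00 in month 4.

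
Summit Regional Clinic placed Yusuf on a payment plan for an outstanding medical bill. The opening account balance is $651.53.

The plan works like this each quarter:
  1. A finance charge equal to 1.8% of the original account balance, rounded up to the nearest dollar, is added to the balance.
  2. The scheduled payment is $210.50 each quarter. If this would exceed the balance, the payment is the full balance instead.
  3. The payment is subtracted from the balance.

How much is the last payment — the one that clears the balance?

$68.03

# | Opening | Interest | Payment | End bal
1 | $651.53 | $12.00 | $210.50 | $453.03
2 | $453.03 | $12.00 | $210.50 | $254.53
3 | $254.53 | $12.00 | $210.50 | $56.03
4 | $56.03 | $12.00 | $68.03 | $0.00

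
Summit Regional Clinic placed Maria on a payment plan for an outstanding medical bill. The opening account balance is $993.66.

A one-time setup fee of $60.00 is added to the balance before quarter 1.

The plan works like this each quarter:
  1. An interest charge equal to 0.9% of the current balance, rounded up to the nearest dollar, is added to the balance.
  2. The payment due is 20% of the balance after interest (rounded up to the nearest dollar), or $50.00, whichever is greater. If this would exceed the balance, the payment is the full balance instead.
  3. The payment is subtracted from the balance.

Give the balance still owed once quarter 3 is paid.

$554.66

Quarter 1: $1,053.66 +$10.00 interest = $1,063.66; pay $213.00 → $850.66
Quarter 2: $850.66 +$8.00 interest = $858.66; pay $172.00 → $686.66
Quarter 3: $686.66 +$7.00 interest = $693.66; pay $139.00 → $554.66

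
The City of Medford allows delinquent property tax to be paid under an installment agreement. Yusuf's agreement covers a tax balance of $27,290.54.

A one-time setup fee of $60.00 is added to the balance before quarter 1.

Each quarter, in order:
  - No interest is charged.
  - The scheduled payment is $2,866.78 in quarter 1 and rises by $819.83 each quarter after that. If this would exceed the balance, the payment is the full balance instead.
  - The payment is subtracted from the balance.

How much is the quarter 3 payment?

$4,506.44

Quarter 1: $27,350.54 − $2,866.78 → $24,483.76
Quarter 2: $24,483.76 − $3,686.61 → $20,797.15
Quarter 3: $20,797.15 − $4,506.44 → $16,290.71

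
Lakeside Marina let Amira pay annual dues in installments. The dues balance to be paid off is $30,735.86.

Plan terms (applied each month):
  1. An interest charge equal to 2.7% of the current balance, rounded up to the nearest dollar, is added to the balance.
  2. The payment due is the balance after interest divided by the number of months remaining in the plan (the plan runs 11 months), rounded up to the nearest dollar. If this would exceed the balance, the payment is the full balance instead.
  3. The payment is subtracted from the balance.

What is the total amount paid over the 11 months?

$36,196.86

# | Opening | Interest | Payment | End bal
1 | $30,735.86 | $830.00 | $2,870.00 | $28,695.86
2 | $28,695.86 | $775.00 | $2,948.00 | $26,522.86
3 | $26,522.86 | $717.00 | $3,027.00 | $24,212.86
4 | $24,212.86 | $654.00 | $3,109.00 | $21,757.86
5 | $21,757.86 | $588.00 | $3,193.00 | $19,152.86
6 | $19,152.86 | $518.00 | $3,279.00 | $16,391.86
7 | $16,391.86 | $443.00 | $3,367.00 | $13,467.86
8 | $13,467.86 | $364.00 | $3,458.00 | $10,373.86
9 | $10,373.86 | $281.00 | $3,552.00 | $7,102.86
10 | $7,102.86 | $192.00 | $3,648.00 | $3,646.86
11 | $3,646.86 | $99.00 | $3,745.86 | $0.00
Total paid: $36,196.86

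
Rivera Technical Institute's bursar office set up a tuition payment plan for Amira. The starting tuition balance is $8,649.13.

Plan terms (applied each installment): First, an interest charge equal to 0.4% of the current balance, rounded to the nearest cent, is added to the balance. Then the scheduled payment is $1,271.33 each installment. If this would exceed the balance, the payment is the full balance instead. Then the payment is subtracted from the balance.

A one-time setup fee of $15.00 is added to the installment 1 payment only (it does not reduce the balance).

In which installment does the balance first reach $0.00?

7

Installment 1: opening $8,649.13; interest $34.60 → $8,683.73; payment $1,271.33 (+ $15.00 fee); balance $7,412.40
Installment 2: opening $7,412.40; interest $29.65 → $7,442.05; payment $1,271.33; balance $6,170.72
Installment 3: opening $6,170.72; interest $24.68 → $6,195.40; payment $1,271.33; balance $4,924.07
Installment 4: opening $4,924.07; interest $19.70 → $4,943.77; payment $1,271.33; balance $3,672.44
Installment 5: opening $3,672.44; interest $14.69 → $3,687.13; payment $1,271.33; balance $2,415.80
Installment 6: opening $2,415.80; interest $9.66 → $2,425.46; payment $1,271.33; balance $1,154.13
Installment 7: opening $1,154.13; interest $4.62 → $1,158.75; payment $1,158.75; balance $0.00
Balance reaches $0.00 in installment 7.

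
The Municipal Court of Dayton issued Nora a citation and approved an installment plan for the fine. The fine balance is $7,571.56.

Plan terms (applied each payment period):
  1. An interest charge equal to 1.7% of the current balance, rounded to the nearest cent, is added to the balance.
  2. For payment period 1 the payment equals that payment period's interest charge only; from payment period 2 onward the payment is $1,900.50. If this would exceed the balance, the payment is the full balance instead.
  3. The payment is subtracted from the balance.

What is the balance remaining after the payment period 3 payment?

Payment period 1: opening $7,571.56; interest $128.72 → $7,700.28; payment $128.72; balance $7,571.56
Payment period 2: opening $7,571.56; interest $128.72 → $7,700.28; payment $1,900.50; balance $5,799.78
Payment period 3: opening $5,799.78; interest $98.60 → $5,898.38; payment $1,900.50; balance $3,997.88

$3,997.88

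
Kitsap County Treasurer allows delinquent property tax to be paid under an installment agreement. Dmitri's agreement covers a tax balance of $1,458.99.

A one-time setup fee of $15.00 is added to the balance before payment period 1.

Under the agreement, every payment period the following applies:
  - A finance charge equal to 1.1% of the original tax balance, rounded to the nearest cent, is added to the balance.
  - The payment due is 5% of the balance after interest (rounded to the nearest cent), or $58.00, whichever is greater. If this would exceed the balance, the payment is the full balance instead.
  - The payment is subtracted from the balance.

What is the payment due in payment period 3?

Payment period 1: opening $1,473.99; interest $16.05 → $1,490.04; payment $74.50; balance $1,415.54
Payment period 2: opening $1,415.54; interest $16.05 → $1,431.59; payment $71.58; balance $1,360.01
Payment period 3: opening $1,360.01; interest $16.05 → $1,376.06; payment $68.80; balance $1,307.26

$68.80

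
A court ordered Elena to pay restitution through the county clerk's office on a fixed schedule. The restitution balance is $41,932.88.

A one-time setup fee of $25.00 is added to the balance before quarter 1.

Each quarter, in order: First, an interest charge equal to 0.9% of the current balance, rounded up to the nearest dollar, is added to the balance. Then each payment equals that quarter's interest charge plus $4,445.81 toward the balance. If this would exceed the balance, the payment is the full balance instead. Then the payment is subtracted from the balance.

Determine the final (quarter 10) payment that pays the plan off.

Quarter 1: opening $41,957.88; interest $378.00 → $42,335.88; payment $4,823.81; balance $37,512.07
Quarter 2: opening $37,512.07; interest $338.00 → $37,850.07; payment $4,783.81; balance $33,066.26
Quarter 3: opening $33,066.26; interest $298.00 → $33,364.26; payment $4,743.81; balance $28,620.45
Quarter 4: opening $28,620.45; interest $258.00 → $28,878.45; payment $4,703.81; balance $24,174.64
Quarter 5: opening $24,174.64; interest $218.00 → $24,392.64; payment $4,663.81; balance $19,728.83
Quarter 6: opening $19,728.83; interest $178.00 → $19,906.83; payment $4,623.81; balance $15,283.02
Quarter 7: opening $15,283.02; interest $138.00 → $15,421.02; payment $4,583.81; balance $10,837.21
Quarter 8: opening $10,837.21; interest $98.00 → $10,935.21; payment $4,543.81; balance $6,391.40
Quarter 9: opening $6,391.40; interest $58.00 → $6,449.40; payment $4,503.81; balance $1,945.59
Quarter 10: opening $1,945.59; interest $18.00 → $1,963.59; payment $1,963.59; balance $0.00

$1,963.59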